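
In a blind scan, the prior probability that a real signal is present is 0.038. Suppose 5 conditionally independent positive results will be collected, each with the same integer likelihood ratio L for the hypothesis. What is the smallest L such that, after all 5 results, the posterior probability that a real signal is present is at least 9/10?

3

Prior odds = 0.038/0.962 = 19/481.
Target odds = 0.9/0.1 = 9.
Need L⁵ ≥ 9 ÷ (19/481) = 4329/19.
2⁵ = 32 < 4329/19 ≤ 243 = 3⁵, so L = 3.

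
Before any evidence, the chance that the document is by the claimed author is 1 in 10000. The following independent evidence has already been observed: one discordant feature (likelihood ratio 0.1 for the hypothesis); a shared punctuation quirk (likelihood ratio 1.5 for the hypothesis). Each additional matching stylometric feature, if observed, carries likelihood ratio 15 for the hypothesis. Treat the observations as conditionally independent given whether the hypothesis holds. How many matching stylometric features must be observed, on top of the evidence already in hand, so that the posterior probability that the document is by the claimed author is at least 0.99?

Prior odds = 0.0001/0.9999 = 1/9999.
Combined Bayes factor of the evidence already in hand = 0.1 × 1.5 = 0.15.
Odds after that evidence = (1/9999) × 0.15 = 1/66660.
Target odds = 0.99/0.01 = 99.
Need 15ⁿ ≥ 99 ÷ (1/66660) = 6599340.
15⁵ = 759375 falls short of 6599340 but 15⁶ = 11390625 reaches it, so n = 6.

6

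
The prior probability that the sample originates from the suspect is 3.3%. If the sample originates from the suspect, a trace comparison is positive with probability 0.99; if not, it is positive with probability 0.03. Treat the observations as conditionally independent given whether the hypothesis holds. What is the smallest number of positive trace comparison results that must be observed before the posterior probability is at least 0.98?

3

Prior odds = 0.033/0.967 = 33/967.
Likelihood ratio of a positive = 0.99/0.03 = 33.
Target odds: 0.98 ÷ 0.02 = 49.
Require 33ⁿ ≥ 49 ÷ (33/967) = 47383/33.
33² = 1089 falls short of 47383/33 but 33³ = 35937 reaches it, so n = 3.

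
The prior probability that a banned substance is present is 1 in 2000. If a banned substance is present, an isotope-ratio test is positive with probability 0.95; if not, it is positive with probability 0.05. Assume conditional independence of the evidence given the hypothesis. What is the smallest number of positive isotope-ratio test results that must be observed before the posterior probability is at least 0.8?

Prior odds: 0.0005 ÷ 0.9995 = 1/1999.
Likelihood ratio of a positive = 0.95/0.05 = 19.
Target posterior odds = 0.8/0.2 = 4.
Need (1/1999) × 19ⁿ ≥ 4, i.e. 19ⁿ ≥ 7996.
19³ = 6859 falls short of 7996 but 19⁴ = 130321 reaches it, so n = 4.

4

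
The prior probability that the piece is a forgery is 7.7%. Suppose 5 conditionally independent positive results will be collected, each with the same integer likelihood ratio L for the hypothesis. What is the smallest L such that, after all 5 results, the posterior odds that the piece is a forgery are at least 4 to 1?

Prior odds = 0.077/0.923 = 77/923.
Target odds = 4.
Need L⁵ ≥ 4 ÷ (77/923) = 3692/77.
2⁵ = 32 < 3692/77 ≤ 243 = 3⁵, so L = 3.

3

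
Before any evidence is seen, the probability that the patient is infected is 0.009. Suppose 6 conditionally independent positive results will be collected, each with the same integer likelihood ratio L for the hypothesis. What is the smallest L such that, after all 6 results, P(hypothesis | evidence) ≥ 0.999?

Prior odds = 0.009/0.991 = 9/991.
Target odds = 0.999/0.001 = 999.
Need L⁶ ≥ 999 ÷ (9/991) = 110001.
6⁶ = 46656 < 110001 ≤ 117649 = 7⁶, so L = 7.

7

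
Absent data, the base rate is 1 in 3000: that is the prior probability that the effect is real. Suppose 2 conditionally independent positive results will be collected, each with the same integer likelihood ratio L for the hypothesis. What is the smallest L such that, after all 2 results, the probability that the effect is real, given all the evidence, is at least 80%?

110

Prior odds = (1/3000)/(2999/3000) = 1/2999.
Target odds = 0.8/0.2 = 4.
Need L² ≥ 4 ÷ (1/2999) = 11996.
109² = 11881 < 11996 ≤ 12100 = 110², so L = 110.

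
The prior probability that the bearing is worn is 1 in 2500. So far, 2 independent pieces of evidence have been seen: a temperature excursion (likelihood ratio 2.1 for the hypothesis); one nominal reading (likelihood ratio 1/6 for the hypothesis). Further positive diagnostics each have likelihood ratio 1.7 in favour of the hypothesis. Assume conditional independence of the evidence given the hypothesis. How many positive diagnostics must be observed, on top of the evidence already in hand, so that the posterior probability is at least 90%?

21

Prior odds = 0.0004/0.9996 = 1/2499.
Combined Bayes factor of the evidence already in hand = 2.1 × (1/6) = 0.35.
Odds after that evidence = (1/2499) × 0.35 = 1/7140.
Target odds = 0.9/0.1 = 9.
Need 1.7ⁿ ≥ 9 ÷ (1/7140) = 64260.
1.7²⁰ ≈40642.3 falls short of 64260 but 1.7²¹ ≈69091.9 reaches it, so n = 21.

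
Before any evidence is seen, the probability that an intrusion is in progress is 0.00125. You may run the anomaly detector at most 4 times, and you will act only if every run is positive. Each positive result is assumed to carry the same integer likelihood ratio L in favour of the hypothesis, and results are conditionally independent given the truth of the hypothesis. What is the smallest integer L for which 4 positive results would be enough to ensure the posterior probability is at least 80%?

Prior odds = 0.00125/0.99875 = 1/799.
Target odds = 0.8/0.2 = 4.
Need L⁴ ≥ 4 ÷ (1/799) = 3196.
7⁴ = 2401 < 3196 ≤ 4096 = 8⁴, so L = 8.

8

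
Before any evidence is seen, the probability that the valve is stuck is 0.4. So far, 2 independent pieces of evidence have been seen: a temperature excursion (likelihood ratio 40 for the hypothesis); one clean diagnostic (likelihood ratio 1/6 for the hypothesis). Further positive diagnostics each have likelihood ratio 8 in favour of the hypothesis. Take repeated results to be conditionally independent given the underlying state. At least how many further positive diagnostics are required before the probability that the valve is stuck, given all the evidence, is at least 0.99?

Prior odds = 0.4/0.6 = 2/3.
Combined Bayes factor of the evidence already in hand = 40 × (1/6) = 20/3.
Odds after that evidence = (2/3) × 20/3 = 40/9.
Target odds = 0.99/0.01 = 99.
Need 8ⁿ ≥ 99 ÷ (40/9) = 22.275.
8¹ = 8 falls short of 22.275 but 8² = 64 reaches it, so n = 2.

2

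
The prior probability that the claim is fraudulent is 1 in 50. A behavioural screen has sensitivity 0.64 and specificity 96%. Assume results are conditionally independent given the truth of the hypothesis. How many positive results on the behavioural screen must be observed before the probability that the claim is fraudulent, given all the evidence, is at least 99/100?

4

Prior odds: 0.02 ÷ 0.98 = 1/49.
False-positive rate = 1 − 0.96 = 0.04; likelihood ratio of a positive = 0.64/0.04 = 16.
Target odds: 0.99 ÷ 0.01 = 99.
Need (1/49) × 16ⁿ ≥ 99, i.e. 16ⁿ ≥ 4851.
16³ = 4096 falls short of 4851 but 16⁴ = 65536 reaches it, so n = 4.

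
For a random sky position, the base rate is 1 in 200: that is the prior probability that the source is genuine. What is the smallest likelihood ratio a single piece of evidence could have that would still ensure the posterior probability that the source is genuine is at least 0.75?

Prior odds = 0.005/0.995 = 1/199.
Target odds = 0.75/0.25 = 3.
Required Bayes factor = 3 ÷ (1/199) = 597.

597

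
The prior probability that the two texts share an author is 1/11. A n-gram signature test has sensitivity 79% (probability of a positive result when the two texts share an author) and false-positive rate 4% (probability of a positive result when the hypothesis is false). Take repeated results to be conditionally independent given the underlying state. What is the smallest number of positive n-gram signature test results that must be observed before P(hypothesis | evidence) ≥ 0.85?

Prior odds = (1/11)/(10/11) = 0.1.
Likelihood ratio of a positive result = 0.79/0.04 = 19.75.
Target posterior odds = 0.85/0.15 = 17/3.
Need 0.1 × 19.75ⁿ ≥ 17/3, i.e. 19.75ⁿ ≥ 170/3.
19.75¹ = 19.75 falls short of 170/3 but 19.75² = 390.0625 reaches it, so n = 2.

2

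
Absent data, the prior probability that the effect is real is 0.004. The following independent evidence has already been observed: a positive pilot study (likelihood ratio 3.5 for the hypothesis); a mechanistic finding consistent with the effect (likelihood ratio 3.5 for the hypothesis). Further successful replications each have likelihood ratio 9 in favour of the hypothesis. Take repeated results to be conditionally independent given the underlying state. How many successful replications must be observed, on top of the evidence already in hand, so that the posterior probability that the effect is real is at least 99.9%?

Prior odds = 0.004/0.996 = 1/249.
Combined Bayes factor of the evidence already in hand = 3.5 × 3.5 = 12.25.
Odds after that evidence = (1/249) × 12.25 = 49/996.
Target odds = 0.999/0.001 = 999.
Need 9ⁿ ≥ 999 ÷ (49/996) = 995004/49.
9⁴ = 6561 falls short of 995004/49 but 9⁵ = 59049 reaches it, so n = 5.

5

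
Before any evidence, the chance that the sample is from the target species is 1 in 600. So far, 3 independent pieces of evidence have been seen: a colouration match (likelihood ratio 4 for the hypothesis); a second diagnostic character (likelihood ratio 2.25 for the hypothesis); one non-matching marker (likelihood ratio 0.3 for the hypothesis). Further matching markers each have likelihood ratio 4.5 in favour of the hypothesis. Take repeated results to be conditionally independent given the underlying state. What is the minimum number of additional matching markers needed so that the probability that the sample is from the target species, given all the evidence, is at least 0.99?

Prior odds = (1/600)/(599/600) = 1/599.
Combined Bayes factor of the evidence already in hand = 4 × 2.25 × 0.3 = 2.7.
Odds after that evidence = (1/599) × 2.7 = 27/5990.
Target odds = 0.99/0.01 = 99.
Need 4.5ⁿ ≥ 99 ÷ (27/5990) = 65890/3.
4.5⁶ = 8303.765625 falls short of 65890/3 but 4.5⁷ = 4782969/128 reaches it, so n = 7.

7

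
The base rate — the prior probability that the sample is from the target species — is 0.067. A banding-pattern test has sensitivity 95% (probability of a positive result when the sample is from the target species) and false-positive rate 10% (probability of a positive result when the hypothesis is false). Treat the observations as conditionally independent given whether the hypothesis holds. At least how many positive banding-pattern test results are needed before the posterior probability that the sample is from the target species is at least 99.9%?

Prior odds: 0.067 ÷ 0.933 = 67/933.
Likelihood ratio of a positive result = 0.95/0.1 = 9.5.
Target odds: 0.999 ÷ 0.001 = 999.
Need (67/933) × 9.5ⁿ ≥ 999, i.e. 9.5ⁿ ≥ 932067/67.
9.5⁴ = 8145.0625 falls short of 932067/67 but 9.5⁵ = 77378.09375 reaches it, so n = 5.

5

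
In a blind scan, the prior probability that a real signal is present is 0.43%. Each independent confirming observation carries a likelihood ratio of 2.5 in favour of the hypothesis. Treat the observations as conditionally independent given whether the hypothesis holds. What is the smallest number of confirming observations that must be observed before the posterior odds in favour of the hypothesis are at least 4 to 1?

Prior odds = 0.0043/0.9957 = 43/9957.
Likelihood ratio per confirming observation = 2.5.
Target odds = 4.
Need (43/9957) × 2.5ⁿ ≥ 4, i.e. 2.5ⁿ ≥ 39828/43.
2.5⁷ = 610.3515625 falls short of 39828/43 but 2.5⁸ = 390625/256 reaches it, so n = 8.

8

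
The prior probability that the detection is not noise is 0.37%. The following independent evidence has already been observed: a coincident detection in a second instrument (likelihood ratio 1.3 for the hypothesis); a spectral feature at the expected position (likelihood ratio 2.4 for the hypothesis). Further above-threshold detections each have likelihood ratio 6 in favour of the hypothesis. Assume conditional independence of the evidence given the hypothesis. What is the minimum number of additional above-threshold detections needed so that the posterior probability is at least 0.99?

Prior odds = 0.0037/0.9963 = 37/9963.
Combined Bayes factor of the evidence already in hand = 1.3 × 2.4 = 3.12.
Odds after that evidence = (37/9963) × 3.12 = 962/83025.
Target odds = 0.99/0.01 = 99.
Need 6ⁿ ≥ 99 ÷ (962/83025) = 8219475/962.
6⁵ = 7776 falls short of 8219475/962 but 6⁶ = 46656 reaches it, so n = 6.

6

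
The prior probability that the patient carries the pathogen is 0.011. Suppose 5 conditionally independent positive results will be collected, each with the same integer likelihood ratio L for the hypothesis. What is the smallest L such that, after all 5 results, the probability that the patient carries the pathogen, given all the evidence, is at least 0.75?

Prior odds = 0.011/0.989 = 11/989.
Target odds = 0.75/0.25 = 3.
Need L⁵ ≥ 3 ÷ (11/989) = 2967/11.
3⁵ = 243 < 2967/11 ≤ 1024 = 4⁵, so L = 4.

4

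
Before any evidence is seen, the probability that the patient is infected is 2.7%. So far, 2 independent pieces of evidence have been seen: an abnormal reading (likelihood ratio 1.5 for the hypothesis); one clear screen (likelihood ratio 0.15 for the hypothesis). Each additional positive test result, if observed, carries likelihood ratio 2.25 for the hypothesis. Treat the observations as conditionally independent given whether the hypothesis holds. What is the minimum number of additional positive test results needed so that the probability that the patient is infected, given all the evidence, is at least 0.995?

Prior odds = 0.027/0.973 = 27/973.
Combined Bayes factor of the evidence already in hand = 1.5 × 0.15 = 0.225.
Odds after that evidence = (27/973) × 0.225 = 243/38920.
Target odds = 0.995/0.005 = 199.
Need 2.25ⁿ ≥ 199 ÷ (243/38920) = 7745080/243.
2.25¹² ≈16834.1 falls short of 7745080/243 but 2.25¹³ ≈37876.8 reaches it, so n = 13.

13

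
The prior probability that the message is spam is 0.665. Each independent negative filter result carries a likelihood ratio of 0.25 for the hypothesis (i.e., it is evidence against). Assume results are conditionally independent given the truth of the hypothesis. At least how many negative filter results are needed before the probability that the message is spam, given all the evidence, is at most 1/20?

3

Prior odds: 0.665 ÷ 0.335 = 133/67.
Likelihood ratio per negative filter result = 0.25.
Target odds: 0.05 ÷ 0.95 = 1/19.
Require 0.25ⁿ ≤ 1/19 ÷ (133/67) = 67/2527.
0.25² = 0.0625 is still above 67/2527 but 0.25³ = 0.015625 is at or below it, so n = 3.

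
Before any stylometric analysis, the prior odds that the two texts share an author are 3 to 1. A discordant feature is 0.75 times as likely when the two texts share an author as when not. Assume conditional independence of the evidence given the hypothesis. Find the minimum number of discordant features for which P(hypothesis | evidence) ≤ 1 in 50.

Prior odds = 3.
Likelihood ratio per discordant feature = 0.75.
Target odds: 0.02 ÷ 0.98 = 1/49.
Need 3 × 0.75ⁿ ≤ 1/49, i.e. 0.75ⁿ ≤ 1/147.
0.75¹⁷ ≈0.00751695 is still above 1/147 but 0.75¹⁸ ≈0.00563771 is at or below it, so n = 18.

18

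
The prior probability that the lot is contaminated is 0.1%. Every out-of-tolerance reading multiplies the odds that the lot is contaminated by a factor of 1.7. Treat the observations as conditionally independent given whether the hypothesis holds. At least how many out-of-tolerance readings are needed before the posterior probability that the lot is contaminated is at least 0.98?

Prior odds: 0.001 ÷ 0.999 = 1/999.
Likelihood ratio per out-of-tolerance reading = 1.7.
Target posterior odds = 0.98/0.02 = 49.
Need (1/999) × 1.7ⁿ ≥ 49, i.e. 1.7ⁿ ≥ 48951.
1.7²⁰ ≈40642.3 falls short of 48951 but 1.7²¹ ≈69091.9 reaches it, so n = 21.

21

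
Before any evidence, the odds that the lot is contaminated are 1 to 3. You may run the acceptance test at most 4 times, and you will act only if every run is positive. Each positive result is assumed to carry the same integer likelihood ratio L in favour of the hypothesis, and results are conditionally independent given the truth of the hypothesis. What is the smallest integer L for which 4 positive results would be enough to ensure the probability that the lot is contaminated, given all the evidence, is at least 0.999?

8

Prior odds = 1/3.
Target odds = 0.999/0.001 = 999.
Need L⁴ ≥ 999 ÷ (1/3) = 2997.
7⁴ = 2401 < 2997 ≤ 4096 = 8⁴, so L = 8.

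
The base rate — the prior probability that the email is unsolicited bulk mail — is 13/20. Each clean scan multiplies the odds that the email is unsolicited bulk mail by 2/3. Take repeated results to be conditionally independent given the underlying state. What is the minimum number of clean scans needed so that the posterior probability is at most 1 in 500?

17

Prior odds = 0.65/0.35 = 13/7.
Likelihood ratio per clean scan = 2/3.
Target posterior odds = 0.002/0.998 = 1/499.
Require (2/3)ⁿ ≤ 1/499 ÷ (13/7) = 7/6487.
(2/3)¹⁶ = 65536/43046721 is still above 7/6487 but (2/3)¹⁷ = 131072/129140163 is at or below it, so n = 17.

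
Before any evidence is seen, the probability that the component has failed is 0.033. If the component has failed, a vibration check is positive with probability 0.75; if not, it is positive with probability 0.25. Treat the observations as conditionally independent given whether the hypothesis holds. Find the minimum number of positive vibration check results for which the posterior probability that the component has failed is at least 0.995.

Prior odds = 0.033/0.967 = 33/967.
Likelihood ratio of a positive = 0.75/0.25 = 3.
Target posterior odds = 0.995/0.005 = 199.
Require 3ⁿ ≥ 199 ÷ (33/967) = 192433/33.
3⁷ = 2187 falls short of 192433/33 but 3⁸ = 6561 reaches it, so n = 8.

8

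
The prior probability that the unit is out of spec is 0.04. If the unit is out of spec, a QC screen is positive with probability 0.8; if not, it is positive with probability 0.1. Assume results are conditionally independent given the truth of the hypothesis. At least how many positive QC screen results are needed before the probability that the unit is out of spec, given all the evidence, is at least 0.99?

Prior odds: 0.04 ÷ 0.96 = 1/24.
Likelihood ratio of a positive = 0.8/0.1 = 8.
Target odds: 0.99 ÷ 0.01 = 99.
Require 8ⁿ ≥ 99 ÷ (1/24) = 2376.
8³ = 512 falls short of 2376 but 8⁴ = 4096 reaches it, so n = 4.

4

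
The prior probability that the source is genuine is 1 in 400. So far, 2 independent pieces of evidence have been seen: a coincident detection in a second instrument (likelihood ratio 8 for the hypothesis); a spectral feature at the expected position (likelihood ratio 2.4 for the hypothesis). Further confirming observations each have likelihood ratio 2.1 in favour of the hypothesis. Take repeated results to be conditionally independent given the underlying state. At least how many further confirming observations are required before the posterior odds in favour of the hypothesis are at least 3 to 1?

6

Prior odds = 0.0025/0.9975 = 1/399.
Combined Bayes factor of the evidence already in hand = 8 × 2.4 = 19.2.
Odds after that evidence = (1/399) × 19.2 = 32/665.
Target odds = 3.
Need 2.1ⁿ ≥ 3 ÷ (32/665) = 62.34375.
2.1⁵ = 4084101/100000 falls short of 62.34375 but 2.1⁶ = 85766121/1000000 reaches it, so n = 6.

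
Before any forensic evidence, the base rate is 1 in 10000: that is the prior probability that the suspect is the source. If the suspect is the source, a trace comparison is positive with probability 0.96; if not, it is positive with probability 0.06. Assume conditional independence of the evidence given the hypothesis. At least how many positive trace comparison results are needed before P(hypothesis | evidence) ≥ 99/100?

Prior odds: 0.0001 ÷ 0.9999 = 1/9999.
Likelihood ratio of a positive = 0.96/0.06 = 16.
Target posterior odds = 0.99/0.01 = 99.
Need (1/9999) × 16ⁿ ≥ 99, i.e. 16ⁿ ≥ 989901.
16⁴ = 65536 falls short of 989901 but 16⁵ = 1048576 reaches it, so n = 5.

5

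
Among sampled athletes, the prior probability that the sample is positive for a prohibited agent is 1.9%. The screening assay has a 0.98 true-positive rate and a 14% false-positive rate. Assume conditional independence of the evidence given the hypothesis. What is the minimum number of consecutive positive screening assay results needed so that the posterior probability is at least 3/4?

Prior odds: 0.019 ÷ 0.981 = 19/981.
Likelihood ratio of a positive result = 0.98/0.14 = 7.
Target posterior odds = 0.75/0.25 = 3.
Require 7ⁿ ≥ 3 ÷ (19/981) = 2943/19.
7² = 49 falls short of 2943/19 but 7³ = 343 reaches it, so n = 3.

3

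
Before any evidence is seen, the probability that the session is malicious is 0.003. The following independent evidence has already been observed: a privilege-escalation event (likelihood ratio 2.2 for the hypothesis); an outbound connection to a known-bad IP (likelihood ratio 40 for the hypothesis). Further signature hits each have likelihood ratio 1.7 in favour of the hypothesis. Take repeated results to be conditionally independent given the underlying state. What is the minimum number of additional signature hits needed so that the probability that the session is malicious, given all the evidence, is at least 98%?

10

Prior odds = 0.003/0.997 = 3/997.
Combined Bayes factor of the evidence already in hand = 2.2 × 40 = 88.
Odds after that evidence = (3/997) × 88 = 264/997.
Target odds = 0.98/0.02 = 49.
Need 1.7ⁿ ≥ 49 ÷ (264/997) = 48853/264.
1.7⁹ ≈118.588 falls short of 48853/264 but 1.7¹⁰ ≈201.599 reaches it, so n = 10.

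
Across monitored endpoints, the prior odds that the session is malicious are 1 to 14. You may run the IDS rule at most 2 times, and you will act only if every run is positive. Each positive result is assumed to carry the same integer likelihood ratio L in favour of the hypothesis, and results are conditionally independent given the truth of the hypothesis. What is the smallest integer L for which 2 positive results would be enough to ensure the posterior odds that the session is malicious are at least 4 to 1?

8

Prior odds = 1/14.
Target odds = 4.
Need L² ≥ 4 ÷ (1/14) = 56.
7² = 49 < 56 ≤ 64 = 8², so L = 8.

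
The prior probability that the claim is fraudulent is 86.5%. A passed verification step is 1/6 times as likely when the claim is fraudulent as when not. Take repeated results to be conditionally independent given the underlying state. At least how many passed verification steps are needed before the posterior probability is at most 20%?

Prior odds: 0.865 ÷ 0.135 = 173/27.
Likelihood ratio per passed verification step = 1/6.
Target posterior odds = 0.2/0.8 = 0.25.
Need (173/27) × (1/6)ⁿ ≤ 0.25, i.e. (1/6)ⁿ ≤ 27/692.
(1/6)¹ = 1/6 is still above 27/692 but (1/6)² = 1/36 is at or below it, so n = 2.

2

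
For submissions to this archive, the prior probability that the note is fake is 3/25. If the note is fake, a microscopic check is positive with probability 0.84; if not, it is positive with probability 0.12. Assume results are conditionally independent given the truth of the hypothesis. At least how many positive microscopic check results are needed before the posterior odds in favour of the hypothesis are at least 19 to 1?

3

Prior odds = 0.12/0.88 = 3/22.
Likelihood ratio of a positive = 0.84/0.12 = 7.
Target odds = 19.
Need (3/22) × 7ⁿ ≥ 19, i.e. 7ⁿ ≥ 418/3.
7² = 49 falls short of 418/3 but 7³ = 343 reaches it, so n = 3.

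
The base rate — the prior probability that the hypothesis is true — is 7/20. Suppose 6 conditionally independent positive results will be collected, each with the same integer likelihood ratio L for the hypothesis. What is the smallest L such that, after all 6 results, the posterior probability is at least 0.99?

3

Prior odds = 0.35/0.65 = 7/13.
Target odds = 0.99/0.01 = 99.
Need L⁶ ≥ 99 ÷ (7/13) = 1287/7.
2⁶ = 64 < 1287/7 ≤ 729 = 3⁶, so L = 3.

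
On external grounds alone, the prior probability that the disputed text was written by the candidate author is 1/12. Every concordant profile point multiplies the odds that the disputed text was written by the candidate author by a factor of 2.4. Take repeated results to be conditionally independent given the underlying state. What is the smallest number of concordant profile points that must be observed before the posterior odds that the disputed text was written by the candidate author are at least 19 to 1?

7

Prior odds: (1/12) ÷ (11/12) = 1/11.
Likelihood ratio per concordant profile point = 2.4.
Target odds = 19.
Need (1/11) × 2.4ⁿ ≥ 19, i.e. 2.4ⁿ ≥ 209.
2.4⁶ = 2985984/15625 falls short of 209 but 2.4⁷ = 35831808/78125 reaches it, so n = 7.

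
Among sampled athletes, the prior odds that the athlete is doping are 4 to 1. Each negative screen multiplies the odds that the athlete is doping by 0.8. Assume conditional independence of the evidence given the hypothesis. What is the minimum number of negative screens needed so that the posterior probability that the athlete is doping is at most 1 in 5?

Prior odds = 4.
Likelihood ratio per negative screen = 0.8.
Target odds: 0.2 ÷ 0.8 = 0.25.
Need 4 × 0.8ⁿ ≤ 0.25, i.e. 0.8ⁿ ≤ 0.0625.
0.8¹² = 16777216/244140625 is still above 0.0625 but 0.8¹³ ≈0.0549756 is at or below it, so n = 13.

13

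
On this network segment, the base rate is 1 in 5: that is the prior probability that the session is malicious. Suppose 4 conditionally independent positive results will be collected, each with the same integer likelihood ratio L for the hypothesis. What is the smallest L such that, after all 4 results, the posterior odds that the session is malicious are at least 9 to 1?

Prior odds = 0.2/0.8 = 0.25.
Target odds = 9.
Need L⁴ ≥ 9 ÷ 0.25 = 36.
2⁴ = 16 < 36 ≤ 81 = 3⁴, so L = 3.

3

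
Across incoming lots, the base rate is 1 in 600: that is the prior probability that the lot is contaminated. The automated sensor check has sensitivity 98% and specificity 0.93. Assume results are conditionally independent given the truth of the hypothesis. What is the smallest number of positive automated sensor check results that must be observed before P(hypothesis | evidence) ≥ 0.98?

Prior odds: (1/600) ÷ (599/600) = 1/599.
False-positive rate = 1 − 0.93 = 0.07; likelihood ratio of a positive = 0.98/0.07 = 14.
Target odds: 0.98 ÷ 0.02 = 49.
Require 14ⁿ ≥ 49 ÷ (1/599) = 29351.
14³ = 2744 falls short of 29351 but 14⁴ = 38416 reaches it, so n = 4.

4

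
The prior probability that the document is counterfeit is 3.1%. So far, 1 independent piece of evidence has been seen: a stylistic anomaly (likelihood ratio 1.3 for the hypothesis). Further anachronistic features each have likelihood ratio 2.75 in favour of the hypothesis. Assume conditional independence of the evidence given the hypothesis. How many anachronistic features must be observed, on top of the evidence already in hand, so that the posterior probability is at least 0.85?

Prior odds = 0.031/0.969 = 31/969.
Bayes factor of the evidence already in hand = 1.3.
Odds after that evidence = (31/969) × 1.3 = 403/9690.
Target odds = 0.85/0.15 = 17/3.
Need 2.75ⁿ ≥ 17/3 ÷ (403/9690) = 54910/403.
2.75⁴ = 57.19140625 falls short of 54910/403 but 2.75⁵ = 161051/1024 reaches it, so n = 5.

5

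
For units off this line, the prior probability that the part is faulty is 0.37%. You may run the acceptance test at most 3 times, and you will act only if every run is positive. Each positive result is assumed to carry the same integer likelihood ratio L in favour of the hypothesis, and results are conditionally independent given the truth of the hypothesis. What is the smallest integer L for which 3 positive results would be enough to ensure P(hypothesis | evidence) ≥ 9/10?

Prior odds = 0.0037/0.9963 = 37/9963.
Target odds = 0.9/0.1 = 9.
Need L³ ≥ 9 ÷ (37/9963) = 89667/37.
13³ = 2197 < 89667/37 ≤ 2744 = 14³, so L = 14.

14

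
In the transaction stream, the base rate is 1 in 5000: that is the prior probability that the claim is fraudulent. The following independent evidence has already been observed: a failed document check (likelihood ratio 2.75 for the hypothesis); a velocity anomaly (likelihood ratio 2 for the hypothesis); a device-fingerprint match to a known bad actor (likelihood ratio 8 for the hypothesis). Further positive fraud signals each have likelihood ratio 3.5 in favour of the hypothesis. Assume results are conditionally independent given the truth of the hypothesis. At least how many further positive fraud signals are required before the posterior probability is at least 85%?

Prior odds = 0.0002/0.9998 = 1/4999.
Combined Bayes factor of the evidence already in hand = 2.75 × 2 × 8 = 44.
Odds after that evidence = (1/4999) × 44 = 44/4999.
Target odds = 0.85/0.15 = 17/3.
Need 3.5ⁿ ≥ 17/3 ÷ (44/4999) = 84983/132.
3.5⁵ = 525.21875 falls short of 84983/132 but 3.5⁶ = 1838.265625 reaches it, so n = 6.

6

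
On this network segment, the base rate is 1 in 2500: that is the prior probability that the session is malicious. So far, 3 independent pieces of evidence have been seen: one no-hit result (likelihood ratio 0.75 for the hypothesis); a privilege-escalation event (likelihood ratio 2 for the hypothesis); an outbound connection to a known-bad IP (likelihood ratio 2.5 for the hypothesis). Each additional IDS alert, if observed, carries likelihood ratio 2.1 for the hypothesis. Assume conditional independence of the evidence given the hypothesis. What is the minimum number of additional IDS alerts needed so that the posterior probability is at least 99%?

15

Prior odds = 0.0004/0.9996 = 1/2499.
Combined Bayes factor of the evidence already in hand = 0.75 × 2 × 2.5 = 3.75.
Odds after that evidence = (1/2499) × 3.75 = 5/3332.
Target odds = 0.99/0.01 = 99.
Need 2.1ⁿ ≥ 99 ÷ (5/3332) = 65973.6.
2.1¹⁴ ≈32439.2 falls short of 65973.6 but 2.1¹⁵ ≈68122.3 reaches it, so n = 15.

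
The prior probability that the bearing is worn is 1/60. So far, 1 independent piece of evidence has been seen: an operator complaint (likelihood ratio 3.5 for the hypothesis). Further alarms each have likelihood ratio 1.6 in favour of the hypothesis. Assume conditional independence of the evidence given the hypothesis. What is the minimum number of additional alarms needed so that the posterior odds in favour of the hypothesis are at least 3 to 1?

9

Prior odds = (1/60)/(59/60) = 1/59.
Bayes factor of the evidence already in hand = 3.5.
Odds after that evidence = (1/59) × 3.5 = 7/118.
Target odds = 3.
Need 1.6ⁿ ≥ 3 ÷ (7/118) = 354/7.
1.6⁸ = 16777216/390625 falls short of 354/7 but 1.6⁹ = 134217728/1953125 reaches it, so n = 9.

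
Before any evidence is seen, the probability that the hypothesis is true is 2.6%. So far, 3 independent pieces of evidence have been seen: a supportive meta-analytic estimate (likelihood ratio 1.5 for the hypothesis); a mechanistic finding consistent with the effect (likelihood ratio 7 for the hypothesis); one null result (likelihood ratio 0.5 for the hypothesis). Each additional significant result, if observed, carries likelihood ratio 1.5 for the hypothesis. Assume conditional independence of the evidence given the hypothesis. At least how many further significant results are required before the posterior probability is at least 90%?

11

Prior odds = 0.026/0.974 = 13/487.
Combined Bayes factor of the evidence already in hand = 1.5 × 7 × 0.5 = 5.25.
Odds after that evidence = (13/487) × 5.25 = 273/1948.
Target odds = 0.9/0.1 = 9.
Need 1.5ⁿ ≥ 9 ÷ (273/1948) = 5844/91.
1.5¹⁰ = 59049/1024 falls short of 5844/91 but 1.5¹¹ = 177147/2048 reaches it, so n = 11.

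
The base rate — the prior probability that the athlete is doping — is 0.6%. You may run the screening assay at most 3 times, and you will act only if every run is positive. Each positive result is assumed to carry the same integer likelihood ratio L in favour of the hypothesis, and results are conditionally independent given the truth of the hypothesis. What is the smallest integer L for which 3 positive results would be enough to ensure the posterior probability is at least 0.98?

Prior odds = 0.006/0.994 = 3/497.
Target odds = 0.98/0.02 = 49.
Need L³ ≥ 49 ÷ (3/497) = 24353/3.
20³ = 8000 < 24353/3 ≤ 9261 = 21³, so L = 21.

21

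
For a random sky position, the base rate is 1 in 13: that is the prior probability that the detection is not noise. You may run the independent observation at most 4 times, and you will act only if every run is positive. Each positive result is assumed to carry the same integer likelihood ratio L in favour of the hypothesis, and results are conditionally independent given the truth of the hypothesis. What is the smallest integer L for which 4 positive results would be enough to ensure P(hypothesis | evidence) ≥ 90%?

Prior odds = (1/13)/(12/13) = 1/12.
Target odds = 0.9/0.1 = 9.
Need L⁴ ≥ 9 ÷ (1/12) = 108.
3⁴ = 81 < 108 ≤ 256 = 4⁴, so L = 4.

4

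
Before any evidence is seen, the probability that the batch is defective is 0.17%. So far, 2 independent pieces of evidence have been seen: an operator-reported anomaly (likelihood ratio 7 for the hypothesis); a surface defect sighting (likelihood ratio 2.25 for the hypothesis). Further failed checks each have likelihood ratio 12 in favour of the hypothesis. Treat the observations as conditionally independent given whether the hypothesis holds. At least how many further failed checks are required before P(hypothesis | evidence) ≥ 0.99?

4

Prior odds = 0.0017/0.9983 = 17/9983.
Combined Bayes factor of the evidence already in hand = 7 × 2.25 = 15.75.
Odds after that evidence = (17/9983) × 15.75 = 1071/39932.
Target odds = 0.99/0.01 = 99.
Need 12ⁿ ≥ 99 ÷ (1071/39932) = 439252/119.
12³ = 1728 falls short of 439252/119 but 12⁴ = 20736 reaches it, so n = 4.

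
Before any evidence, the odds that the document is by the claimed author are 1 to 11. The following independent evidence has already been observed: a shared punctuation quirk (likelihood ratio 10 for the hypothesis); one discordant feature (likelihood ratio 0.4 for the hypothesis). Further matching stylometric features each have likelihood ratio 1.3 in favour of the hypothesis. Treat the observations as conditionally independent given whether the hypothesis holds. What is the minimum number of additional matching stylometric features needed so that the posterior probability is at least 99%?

Prior odds = 1/11.
Combined Bayes factor of the evidence already in hand = 10 × 0.4 = 4.
Odds after that evidence = (1/11) × 4 = 4/11.
Target odds = 0.99/0.01 = 99.
Need 1.3ⁿ ≥ 99 ÷ (4/11) = 272.25.
1.3²¹ ≈247.065 falls short of 272.25 but 1.3²² ≈321.184 reaches it, so n = 22.

22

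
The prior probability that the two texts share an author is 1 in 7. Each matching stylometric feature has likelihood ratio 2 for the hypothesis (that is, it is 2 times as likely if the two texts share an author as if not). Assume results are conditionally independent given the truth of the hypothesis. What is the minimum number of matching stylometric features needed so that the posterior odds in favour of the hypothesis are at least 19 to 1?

7

Prior odds: (1/7) ÷ (6/7) = 1/6.
Likelihood ratio per matching stylometric feature = 2.
Target odds = 19.
Require 2ⁿ ≥ 19 ÷ (1/6) = 114.
2⁶ = 64 falls short of 114 but 2⁷ = 128 reaches it, so n = 7.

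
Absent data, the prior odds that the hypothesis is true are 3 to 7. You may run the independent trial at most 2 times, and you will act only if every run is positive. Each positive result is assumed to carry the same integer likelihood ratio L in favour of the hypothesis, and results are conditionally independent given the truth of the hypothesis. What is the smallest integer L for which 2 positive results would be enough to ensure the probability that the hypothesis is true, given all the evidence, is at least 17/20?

4

Prior odds = 3/7.
Target odds = 0.85/0.15 = 17/3.
Need L² ≥ 17/3 ÷ (3/7) = 119/9.
3² = 9 < 119/9 ≤ 16 = 4², so L = 4.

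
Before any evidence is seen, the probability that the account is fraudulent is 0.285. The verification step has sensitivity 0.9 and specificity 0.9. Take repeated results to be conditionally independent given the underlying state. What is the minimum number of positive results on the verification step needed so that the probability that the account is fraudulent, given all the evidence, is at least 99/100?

Prior odds: 0.285 ÷ 0.715 = 57/143.
False-positive rate = 1 − 0.9 = 0.1; likelihood ratio of a positive = 0.9/0.1 = 9.
Target odds: 0.99 ÷ 0.01 = 99.
Need (57/143) × 9ⁿ ≥ 99, i.e. 9ⁿ ≥ 4719/19.
9² = 81 falls short of 4719/19 but 9³ = 729 reaches it, so n = 3.

3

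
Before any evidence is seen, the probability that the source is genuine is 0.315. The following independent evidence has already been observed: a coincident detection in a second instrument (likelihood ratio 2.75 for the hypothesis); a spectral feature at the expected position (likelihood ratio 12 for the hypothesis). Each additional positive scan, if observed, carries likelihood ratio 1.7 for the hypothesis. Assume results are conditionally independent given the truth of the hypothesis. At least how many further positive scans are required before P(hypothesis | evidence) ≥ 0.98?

Prior odds = 0.315/0.685 = 63/137.
Combined Bayes factor of the evidence already in hand = 2.75 × 12 = 33.
Odds after that evidence = (63/137) × 33 = 2079/137.
Target odds = 0.98/0.02 = 49.
Need 1.7ⁿ ≥ 49 ÷ (2079/137) = 959/297.
1.7² = 2.89 falls short of 959/297 but 1.7³ = 4.913 reaches it, so n = 3.

3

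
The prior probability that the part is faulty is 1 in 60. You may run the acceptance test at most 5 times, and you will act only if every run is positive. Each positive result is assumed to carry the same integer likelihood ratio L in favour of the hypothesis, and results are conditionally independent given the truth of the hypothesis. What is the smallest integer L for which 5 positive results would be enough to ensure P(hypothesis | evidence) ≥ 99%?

6

Prior odds = (1/60)/(59/60) = 1/59.
Target odds = 0.99/0.01 = 99.
Need L⁵ ≥ 99 ÷ (1/59) = 5841.
5⁵ = 3125 < 5841 ≤ 7776 = 6⁵, so L = 6.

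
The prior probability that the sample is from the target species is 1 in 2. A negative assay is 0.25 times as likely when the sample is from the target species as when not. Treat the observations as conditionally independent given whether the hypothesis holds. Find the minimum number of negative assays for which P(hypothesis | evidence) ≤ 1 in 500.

Prior odds: 0.5 ÷ 0.5 = 1.
Likelihood ratio per negative assay = 0.25.
Target odds: 0.002 ÷ 0.998 = 1/499.
Need 1 × 0.25ⁿ ≤ 1/499, i.e. 0.25ⁿ ≤ 1/499.
0.25⁴ = 0.00390625 is still above 1/499 but 0.25⁵ = 1/1024 is at or below it, so n = 5.

5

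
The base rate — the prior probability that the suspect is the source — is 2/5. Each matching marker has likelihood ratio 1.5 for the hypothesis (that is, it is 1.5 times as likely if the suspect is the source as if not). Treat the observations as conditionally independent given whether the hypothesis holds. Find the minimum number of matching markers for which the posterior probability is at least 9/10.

Prior odds = 0.4/0.6 = 2/3.
Likelihood ratio per matching marker = 1.5.
Target posterior odds = 0.9/0.1 = 9.
Require 1.5ⁿ ≥ 9 ÷ (2/3) = 13.5.
1.5⁶ = 11.390625 falls short of 13.5 but 1.5⁷ = 17.0859375 reaches it, so n = 7.

7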